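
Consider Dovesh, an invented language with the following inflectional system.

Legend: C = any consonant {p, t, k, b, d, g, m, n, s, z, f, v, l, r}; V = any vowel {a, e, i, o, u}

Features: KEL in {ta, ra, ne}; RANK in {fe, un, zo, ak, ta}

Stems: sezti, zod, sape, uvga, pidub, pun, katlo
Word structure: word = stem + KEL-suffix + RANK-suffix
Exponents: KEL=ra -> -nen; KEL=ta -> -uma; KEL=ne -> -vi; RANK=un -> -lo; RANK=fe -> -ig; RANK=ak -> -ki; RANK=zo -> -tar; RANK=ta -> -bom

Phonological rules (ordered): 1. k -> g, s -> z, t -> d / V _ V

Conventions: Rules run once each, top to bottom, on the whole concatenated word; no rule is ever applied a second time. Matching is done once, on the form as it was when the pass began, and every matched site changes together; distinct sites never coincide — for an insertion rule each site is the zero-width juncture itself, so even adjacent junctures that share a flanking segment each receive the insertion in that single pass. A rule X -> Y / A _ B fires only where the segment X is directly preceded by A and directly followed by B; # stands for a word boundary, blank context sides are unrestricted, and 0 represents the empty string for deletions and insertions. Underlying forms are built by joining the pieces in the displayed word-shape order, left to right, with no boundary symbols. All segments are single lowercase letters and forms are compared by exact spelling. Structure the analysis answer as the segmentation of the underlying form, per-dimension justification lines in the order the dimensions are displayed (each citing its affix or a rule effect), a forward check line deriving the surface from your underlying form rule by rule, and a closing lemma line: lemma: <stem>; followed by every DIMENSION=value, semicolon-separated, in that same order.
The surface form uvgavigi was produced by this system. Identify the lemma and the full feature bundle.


underlying: uvga-vi-ki
KEL=ne - signalled by the affix -vi
RANK=ak - signalled by the affix -ki
check: uvgaviki -> uvgavigi
lemma: uvga; KEL=ne; RANK=ak


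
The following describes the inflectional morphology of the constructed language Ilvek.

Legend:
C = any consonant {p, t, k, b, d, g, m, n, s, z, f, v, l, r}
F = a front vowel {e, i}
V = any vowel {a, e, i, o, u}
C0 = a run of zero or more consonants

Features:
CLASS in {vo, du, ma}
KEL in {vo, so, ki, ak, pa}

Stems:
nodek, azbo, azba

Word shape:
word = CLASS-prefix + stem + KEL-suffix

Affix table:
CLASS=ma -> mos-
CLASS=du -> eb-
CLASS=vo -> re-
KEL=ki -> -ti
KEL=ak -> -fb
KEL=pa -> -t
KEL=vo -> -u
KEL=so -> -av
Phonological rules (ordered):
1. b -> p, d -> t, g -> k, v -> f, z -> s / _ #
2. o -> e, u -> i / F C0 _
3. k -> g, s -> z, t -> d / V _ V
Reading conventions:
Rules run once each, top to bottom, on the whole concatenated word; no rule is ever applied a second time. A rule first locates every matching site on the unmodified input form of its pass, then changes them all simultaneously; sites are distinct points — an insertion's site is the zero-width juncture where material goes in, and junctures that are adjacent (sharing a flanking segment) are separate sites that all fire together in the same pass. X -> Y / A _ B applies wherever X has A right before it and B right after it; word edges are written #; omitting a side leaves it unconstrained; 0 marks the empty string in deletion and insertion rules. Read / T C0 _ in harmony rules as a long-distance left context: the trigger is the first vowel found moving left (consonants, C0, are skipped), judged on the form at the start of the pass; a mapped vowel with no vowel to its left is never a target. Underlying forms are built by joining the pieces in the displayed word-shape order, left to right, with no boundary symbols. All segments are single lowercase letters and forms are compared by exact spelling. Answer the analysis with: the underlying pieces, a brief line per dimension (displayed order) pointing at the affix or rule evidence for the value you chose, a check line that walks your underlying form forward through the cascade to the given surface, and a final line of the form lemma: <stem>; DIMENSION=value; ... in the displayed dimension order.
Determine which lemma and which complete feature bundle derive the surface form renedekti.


underlying: re-nodek-ti
CLASS=vo - signalled by the affix re-
KEL=ki - signalled by the affix -ti
check: renodekti -> renodekti -> renedekti -> renedekti
lemma: nodek; CLASS=vo; KEL=ki


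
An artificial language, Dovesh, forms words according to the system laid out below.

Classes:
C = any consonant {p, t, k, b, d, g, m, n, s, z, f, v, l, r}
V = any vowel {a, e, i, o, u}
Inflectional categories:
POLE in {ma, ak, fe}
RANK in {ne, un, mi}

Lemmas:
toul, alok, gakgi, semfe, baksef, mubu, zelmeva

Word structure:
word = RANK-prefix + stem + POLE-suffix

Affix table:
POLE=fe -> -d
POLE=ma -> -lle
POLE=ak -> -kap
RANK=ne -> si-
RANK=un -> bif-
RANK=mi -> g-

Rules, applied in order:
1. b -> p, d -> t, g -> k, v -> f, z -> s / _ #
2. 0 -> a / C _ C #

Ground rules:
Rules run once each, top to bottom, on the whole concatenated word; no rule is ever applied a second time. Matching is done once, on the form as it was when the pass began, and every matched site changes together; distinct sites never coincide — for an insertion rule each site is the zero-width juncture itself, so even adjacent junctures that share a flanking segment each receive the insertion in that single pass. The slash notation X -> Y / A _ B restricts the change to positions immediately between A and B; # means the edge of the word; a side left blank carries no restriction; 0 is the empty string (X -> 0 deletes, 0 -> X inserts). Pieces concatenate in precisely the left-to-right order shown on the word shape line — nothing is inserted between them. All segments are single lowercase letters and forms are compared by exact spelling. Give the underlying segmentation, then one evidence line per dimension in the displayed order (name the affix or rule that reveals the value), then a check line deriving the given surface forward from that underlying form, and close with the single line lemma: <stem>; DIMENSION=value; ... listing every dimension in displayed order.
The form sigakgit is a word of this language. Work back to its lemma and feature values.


underlying: si-gakgi-d
POLE=fe - signalled by the affix -d
RANK=ne - signalled by the affix si-
check: sigakgid -> sigakgit -> sigakgit
lemma: gakgi; POLE=fe; RANK=ne


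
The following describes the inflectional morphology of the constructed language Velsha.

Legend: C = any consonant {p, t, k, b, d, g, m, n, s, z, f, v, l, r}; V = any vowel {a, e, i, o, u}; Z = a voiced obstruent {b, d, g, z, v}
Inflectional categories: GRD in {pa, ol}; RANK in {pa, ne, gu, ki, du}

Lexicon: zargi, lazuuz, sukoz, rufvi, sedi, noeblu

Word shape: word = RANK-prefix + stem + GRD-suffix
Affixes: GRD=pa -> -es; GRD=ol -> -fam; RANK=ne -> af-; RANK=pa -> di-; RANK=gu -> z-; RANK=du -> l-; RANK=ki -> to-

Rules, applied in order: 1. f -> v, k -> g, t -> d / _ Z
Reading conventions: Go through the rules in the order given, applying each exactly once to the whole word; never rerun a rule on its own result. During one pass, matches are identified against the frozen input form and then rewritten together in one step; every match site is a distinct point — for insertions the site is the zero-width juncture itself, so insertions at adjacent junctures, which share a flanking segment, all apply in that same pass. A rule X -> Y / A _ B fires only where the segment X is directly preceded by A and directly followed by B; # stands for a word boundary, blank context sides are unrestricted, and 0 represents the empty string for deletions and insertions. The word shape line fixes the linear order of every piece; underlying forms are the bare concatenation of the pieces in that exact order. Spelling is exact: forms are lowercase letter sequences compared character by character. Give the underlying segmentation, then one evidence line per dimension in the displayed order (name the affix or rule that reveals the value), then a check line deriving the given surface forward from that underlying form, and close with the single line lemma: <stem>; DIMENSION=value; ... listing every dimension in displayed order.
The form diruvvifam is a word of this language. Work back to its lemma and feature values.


underlying: di-rufvi-fam
GRD=ol - signalled by the affix -fam
RANK=pa - signalled by the affix di-
check: dirufvifam -> diruvvifam
lemma: rufvi; GRD=ol; RANK=pa


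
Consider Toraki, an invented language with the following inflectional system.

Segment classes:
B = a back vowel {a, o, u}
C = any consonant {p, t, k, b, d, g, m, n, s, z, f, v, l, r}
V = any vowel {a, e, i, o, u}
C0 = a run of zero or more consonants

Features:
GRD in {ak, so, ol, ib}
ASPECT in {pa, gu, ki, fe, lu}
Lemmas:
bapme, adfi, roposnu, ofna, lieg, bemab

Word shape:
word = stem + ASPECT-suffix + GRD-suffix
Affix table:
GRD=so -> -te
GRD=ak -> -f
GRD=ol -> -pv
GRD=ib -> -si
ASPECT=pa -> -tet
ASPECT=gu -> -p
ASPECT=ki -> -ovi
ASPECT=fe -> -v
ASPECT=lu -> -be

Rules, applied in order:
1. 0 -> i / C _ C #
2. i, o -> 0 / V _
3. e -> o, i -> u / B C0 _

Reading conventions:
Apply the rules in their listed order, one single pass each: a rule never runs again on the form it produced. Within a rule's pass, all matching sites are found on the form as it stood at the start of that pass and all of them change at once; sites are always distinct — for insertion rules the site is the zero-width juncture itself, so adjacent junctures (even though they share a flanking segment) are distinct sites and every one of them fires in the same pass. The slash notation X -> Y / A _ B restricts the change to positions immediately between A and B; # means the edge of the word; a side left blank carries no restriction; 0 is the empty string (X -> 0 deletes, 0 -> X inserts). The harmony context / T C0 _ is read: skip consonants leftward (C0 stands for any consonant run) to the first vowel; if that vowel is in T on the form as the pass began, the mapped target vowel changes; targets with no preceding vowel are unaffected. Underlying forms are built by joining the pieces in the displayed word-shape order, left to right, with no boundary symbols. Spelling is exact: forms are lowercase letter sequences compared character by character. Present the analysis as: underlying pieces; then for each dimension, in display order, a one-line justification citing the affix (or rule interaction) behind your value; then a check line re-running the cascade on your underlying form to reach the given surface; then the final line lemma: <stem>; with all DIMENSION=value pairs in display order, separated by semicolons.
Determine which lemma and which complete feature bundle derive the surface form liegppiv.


underlying: lieg-p-pv
GRD=ol - signalled by the affix -pv
ASPECT=gu - signalled by the affix -p
check: liegppv -> liegppiv -> liegppiv -> liegppiv
lemma: lieg; GRD=ol; ASPECT=gu


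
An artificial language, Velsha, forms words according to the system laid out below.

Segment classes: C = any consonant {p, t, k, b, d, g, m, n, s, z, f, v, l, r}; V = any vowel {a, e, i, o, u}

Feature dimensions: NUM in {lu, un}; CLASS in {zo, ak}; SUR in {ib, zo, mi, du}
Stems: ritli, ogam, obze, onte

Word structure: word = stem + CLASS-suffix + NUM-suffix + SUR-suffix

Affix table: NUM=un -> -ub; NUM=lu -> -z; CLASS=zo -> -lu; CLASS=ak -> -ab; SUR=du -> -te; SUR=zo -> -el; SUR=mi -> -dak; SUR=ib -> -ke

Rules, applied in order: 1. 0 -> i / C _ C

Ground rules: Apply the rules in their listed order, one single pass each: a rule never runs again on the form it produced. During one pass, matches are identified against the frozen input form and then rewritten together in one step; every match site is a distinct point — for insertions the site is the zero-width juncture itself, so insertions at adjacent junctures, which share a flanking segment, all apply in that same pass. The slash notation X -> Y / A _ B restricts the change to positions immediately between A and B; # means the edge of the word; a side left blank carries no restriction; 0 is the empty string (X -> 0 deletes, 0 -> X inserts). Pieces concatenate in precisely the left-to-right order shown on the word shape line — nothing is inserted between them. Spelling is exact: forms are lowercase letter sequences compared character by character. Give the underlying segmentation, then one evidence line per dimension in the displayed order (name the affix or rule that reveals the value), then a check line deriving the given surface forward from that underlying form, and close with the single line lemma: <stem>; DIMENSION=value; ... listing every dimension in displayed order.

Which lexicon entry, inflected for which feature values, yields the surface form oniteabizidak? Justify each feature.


underlying: onte-ab-z-dak
NUM=lu - signalled by the affix -z
CLASS=ak - signalled by the affix -ab
SUR=mi - signalled by the affix -dak
check: onteabzdak -> oniteabizidak
lemma: onte; NUM=lu; CLASS=ak; SUR=mi


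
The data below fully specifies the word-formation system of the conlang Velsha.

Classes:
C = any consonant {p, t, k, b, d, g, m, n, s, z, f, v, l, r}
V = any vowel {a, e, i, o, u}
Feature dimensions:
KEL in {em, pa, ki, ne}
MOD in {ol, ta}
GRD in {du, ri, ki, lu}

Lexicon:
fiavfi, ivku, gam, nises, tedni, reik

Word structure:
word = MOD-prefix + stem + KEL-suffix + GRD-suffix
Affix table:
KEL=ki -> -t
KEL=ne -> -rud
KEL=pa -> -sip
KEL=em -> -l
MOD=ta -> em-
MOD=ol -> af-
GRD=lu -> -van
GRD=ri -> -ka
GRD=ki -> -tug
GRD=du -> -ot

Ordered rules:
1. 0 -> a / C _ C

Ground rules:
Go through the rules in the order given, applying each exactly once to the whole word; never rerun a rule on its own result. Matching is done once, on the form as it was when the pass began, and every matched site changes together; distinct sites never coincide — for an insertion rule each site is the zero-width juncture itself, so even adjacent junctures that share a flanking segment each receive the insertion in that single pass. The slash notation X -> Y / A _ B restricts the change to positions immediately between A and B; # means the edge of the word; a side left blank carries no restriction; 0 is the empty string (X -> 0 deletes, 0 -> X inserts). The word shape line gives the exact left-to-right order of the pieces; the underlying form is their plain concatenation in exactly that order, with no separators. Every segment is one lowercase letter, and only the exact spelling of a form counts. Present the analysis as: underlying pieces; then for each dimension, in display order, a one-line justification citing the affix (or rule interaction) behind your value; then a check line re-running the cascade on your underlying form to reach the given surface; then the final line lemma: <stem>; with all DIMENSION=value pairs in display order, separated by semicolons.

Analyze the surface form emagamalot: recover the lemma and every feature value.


underlying: em-gam-l-ot
KEL=em - signalled by the affix -l
MOD=ta - signalled by the affix em-
GRD=du - signalled by the affix -ot
check: emgamlot -> emagamalot
lemma: gam; KEL=em; MOD=ta; GRD=du


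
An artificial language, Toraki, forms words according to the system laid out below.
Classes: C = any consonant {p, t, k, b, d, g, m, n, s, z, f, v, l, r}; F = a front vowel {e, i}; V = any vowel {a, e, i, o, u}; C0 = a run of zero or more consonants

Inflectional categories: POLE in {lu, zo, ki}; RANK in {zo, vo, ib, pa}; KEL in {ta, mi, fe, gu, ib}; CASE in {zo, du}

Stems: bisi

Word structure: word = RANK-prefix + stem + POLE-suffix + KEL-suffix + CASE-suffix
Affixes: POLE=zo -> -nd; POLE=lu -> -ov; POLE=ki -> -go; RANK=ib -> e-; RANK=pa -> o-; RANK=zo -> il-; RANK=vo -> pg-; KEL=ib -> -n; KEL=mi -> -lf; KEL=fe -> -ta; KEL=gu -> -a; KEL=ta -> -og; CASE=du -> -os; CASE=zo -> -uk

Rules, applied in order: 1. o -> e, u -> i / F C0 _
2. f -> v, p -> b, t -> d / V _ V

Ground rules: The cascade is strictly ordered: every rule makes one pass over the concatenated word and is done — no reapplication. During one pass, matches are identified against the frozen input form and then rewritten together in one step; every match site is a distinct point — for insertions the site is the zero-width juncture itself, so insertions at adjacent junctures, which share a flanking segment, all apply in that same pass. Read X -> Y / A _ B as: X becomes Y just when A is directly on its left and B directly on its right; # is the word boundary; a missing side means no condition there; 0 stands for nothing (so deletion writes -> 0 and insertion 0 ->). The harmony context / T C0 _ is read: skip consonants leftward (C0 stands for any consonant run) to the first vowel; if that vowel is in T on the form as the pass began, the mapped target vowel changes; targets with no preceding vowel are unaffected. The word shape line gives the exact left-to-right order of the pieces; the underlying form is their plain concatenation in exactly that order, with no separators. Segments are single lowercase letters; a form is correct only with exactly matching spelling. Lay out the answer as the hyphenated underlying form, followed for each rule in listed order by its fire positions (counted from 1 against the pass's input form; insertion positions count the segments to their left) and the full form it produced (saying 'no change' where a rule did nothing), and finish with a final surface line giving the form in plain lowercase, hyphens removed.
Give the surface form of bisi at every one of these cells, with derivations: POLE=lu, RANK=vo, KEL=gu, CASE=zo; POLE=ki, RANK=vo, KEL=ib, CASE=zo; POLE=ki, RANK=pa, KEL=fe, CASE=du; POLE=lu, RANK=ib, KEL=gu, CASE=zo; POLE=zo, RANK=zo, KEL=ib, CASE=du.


cell POLE=lu, RANK=vo, KEL=gu, CASE=zo:
underlying: pg-bisi-ov-a-uk
1. o -> e, u -> i / F C0 _: fires at position(s) 7: pgbisievauk
2. f -> v, p -> b, t -> d / V _ V: no change
surface: pgbisievauk

cell POLE=ki, RANK=vo, KEL=ib, CASE=zo:
underlying: pg-bisi-go-n-uk
1. o -> e, u -> i / F C0 _: fires at position(s) 8: pgbisigenuk
2. f -> v, p -> b, t -> d / V _ V: no change
surface: pgbisigenuk

cell POLE=ki, RANK=pa, KEL=fe, CASE=du:
underlying: o-bisi-go-ta-os
1. o -> e, u -> i / F C0 _: fires at position(s) 7: obisigetaos
2. f -> v, p -> b, t -> d / V _ V: fires at position(s) 8: obisigedaos
surface: obisigedaos

cell POLE=lu, RANK=ib, KEL=gu, CASE=zo:
underlying: e-bisi-ov-a-uk
1. o -> e, u -> i / F C0 _: fires at position(s) 6: ebisievauk
2. f -> v, p -> b, t -> d / V _ V: no change
surface: ebisievauk

cell POLE=zo, RANK=zo, KEL=ib, CASE=du:
underlying: il-bisi-nd-n-os
1. o -> e, u -> i / F C0 _: fires at position(s) 10: ilbisindnes
2. f -> v, p -> b, t -> d / V _ V: no change
surface: ilbisindnes


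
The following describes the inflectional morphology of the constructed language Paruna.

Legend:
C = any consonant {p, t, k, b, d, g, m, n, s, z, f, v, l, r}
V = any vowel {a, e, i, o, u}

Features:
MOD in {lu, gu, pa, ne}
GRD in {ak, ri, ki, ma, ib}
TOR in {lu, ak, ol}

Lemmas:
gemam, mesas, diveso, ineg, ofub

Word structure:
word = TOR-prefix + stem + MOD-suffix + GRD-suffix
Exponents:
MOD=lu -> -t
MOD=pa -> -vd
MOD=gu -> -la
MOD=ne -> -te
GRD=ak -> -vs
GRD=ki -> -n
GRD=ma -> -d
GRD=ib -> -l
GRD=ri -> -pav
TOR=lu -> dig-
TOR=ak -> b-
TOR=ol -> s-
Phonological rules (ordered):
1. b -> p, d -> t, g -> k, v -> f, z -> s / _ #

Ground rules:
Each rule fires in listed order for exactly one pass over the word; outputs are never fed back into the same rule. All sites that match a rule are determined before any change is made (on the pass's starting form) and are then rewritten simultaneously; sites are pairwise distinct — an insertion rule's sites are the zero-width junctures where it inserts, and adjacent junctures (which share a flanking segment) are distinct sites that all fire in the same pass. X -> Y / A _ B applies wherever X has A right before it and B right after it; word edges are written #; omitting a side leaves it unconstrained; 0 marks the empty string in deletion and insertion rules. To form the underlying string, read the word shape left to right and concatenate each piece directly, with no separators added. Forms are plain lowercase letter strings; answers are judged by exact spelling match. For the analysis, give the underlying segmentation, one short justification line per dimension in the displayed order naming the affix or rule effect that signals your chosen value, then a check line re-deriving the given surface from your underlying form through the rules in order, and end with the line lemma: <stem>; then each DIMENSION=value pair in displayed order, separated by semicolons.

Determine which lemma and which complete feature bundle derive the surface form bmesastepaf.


underlying: b-mesas-te-pav
MOD=ne - signalled by the affix -te
GRD=ri - signalled by the affix -pav
TOR=ak - signalled by the affix b-
check: bmesastepav -> bmesastepaf
lemma: mesas; MOD=ne; GRD=ri; TOR=ak


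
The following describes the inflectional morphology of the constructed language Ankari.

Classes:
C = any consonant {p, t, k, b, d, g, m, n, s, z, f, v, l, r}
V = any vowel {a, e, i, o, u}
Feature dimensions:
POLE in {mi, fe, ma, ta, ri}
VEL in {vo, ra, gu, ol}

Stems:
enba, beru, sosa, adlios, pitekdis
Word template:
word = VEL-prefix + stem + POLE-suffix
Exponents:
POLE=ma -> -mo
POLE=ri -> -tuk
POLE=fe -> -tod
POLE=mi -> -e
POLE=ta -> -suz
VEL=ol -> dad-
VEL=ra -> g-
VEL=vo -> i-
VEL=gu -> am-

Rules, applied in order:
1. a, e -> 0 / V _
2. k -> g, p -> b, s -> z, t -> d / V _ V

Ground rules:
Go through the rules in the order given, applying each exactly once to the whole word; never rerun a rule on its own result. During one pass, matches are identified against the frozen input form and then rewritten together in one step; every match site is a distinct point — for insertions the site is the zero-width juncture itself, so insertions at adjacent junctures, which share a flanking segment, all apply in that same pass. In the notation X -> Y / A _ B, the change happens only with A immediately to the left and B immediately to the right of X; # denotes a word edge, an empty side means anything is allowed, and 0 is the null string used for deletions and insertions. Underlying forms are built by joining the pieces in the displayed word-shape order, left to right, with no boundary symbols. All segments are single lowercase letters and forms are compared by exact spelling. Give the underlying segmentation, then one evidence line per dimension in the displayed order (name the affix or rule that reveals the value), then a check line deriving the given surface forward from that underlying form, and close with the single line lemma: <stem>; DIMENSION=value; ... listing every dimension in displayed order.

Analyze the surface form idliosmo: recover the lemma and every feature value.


underlying: i-adlios-mo
POLE=ma - signalled by the affix -mo
VEL=vo - signalled by the affix i-
check: iadliosmo -> idliosmo -> idliosmo
lemma: adlios; POLE=ma; VEL=vo


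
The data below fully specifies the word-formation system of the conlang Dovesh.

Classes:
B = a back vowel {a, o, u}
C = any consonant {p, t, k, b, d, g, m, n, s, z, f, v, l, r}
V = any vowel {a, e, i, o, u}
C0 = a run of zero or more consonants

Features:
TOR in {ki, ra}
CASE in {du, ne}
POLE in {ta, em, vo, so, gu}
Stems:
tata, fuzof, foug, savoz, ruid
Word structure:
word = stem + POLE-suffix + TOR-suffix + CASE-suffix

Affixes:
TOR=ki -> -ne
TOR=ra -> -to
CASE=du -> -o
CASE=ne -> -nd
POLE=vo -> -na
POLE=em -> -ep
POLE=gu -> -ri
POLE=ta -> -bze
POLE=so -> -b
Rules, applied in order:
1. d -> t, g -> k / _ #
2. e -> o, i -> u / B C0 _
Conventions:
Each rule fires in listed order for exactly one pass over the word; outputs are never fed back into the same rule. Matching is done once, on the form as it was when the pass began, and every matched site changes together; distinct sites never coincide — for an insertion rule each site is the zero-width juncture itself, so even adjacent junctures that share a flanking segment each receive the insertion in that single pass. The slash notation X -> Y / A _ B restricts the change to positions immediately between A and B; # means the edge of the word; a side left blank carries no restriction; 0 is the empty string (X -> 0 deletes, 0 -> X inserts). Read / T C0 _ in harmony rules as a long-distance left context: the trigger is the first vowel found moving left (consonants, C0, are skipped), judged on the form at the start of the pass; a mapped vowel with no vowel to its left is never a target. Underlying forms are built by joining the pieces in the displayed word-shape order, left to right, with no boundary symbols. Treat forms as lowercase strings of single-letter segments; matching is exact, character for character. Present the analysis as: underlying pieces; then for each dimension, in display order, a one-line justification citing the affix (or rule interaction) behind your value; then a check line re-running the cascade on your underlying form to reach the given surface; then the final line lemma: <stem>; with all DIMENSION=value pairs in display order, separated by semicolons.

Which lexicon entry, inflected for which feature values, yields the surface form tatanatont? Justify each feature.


underlying: tata-na-to-nd
TOR=ra - signalled by the affix -to
CASE=ne - signalled by the affix -nd
POLE=vo - signalled by the affix -na
check: tatanatond -> tatanatont -> tatanatont
lemma: tata; TOR=ra; CASE=ne; POLE=vo


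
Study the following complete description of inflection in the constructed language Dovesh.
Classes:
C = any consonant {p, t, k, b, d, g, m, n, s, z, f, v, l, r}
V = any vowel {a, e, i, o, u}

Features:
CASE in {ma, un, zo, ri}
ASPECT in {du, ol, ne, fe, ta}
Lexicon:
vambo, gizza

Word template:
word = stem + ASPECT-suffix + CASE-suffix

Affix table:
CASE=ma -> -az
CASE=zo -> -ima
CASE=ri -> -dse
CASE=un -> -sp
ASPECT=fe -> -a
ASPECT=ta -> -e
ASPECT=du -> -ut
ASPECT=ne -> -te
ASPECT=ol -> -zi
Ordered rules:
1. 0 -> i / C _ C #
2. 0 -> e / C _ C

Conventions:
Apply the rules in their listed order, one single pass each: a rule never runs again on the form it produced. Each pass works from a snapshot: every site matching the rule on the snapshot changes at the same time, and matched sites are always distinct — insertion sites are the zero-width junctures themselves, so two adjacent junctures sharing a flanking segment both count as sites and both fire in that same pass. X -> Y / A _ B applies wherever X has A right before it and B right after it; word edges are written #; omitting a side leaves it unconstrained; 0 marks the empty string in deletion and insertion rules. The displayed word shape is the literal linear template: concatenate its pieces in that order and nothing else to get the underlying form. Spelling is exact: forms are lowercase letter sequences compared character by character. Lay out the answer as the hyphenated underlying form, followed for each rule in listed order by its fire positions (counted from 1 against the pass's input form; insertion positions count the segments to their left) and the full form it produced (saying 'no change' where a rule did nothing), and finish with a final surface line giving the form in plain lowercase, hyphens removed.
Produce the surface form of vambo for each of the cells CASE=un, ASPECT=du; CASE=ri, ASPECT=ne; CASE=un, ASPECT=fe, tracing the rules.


cell CASE=un, ASPECT=du:
underlying: vambo-ut-sp
1. 0 -> i / C _ C #: inserts after position(s) 8: vamboutsip
2. 0 -> e / C _ C: inserts after position(s) 3, 7: vameboutesip
surface: vameboutesip

cell CASE=ri, ASPECT=ne:
underlying: vambo-te-dse
1. 0 -> i / C _ C #: no change
2. 0 -> e / C _ C: inserts after position(s) 3, 8: vamebotedese
surface: vamebotedese

cell CASE=un, ASPECT=fe:
underlying: vambo-a-sp
1. 0 -> i / C _ C #: inserts after position(s) 7: vamboasip
2. 0 -> e / C _ C: inserts after position(s) 3: vameboasip
surface: vameboasip


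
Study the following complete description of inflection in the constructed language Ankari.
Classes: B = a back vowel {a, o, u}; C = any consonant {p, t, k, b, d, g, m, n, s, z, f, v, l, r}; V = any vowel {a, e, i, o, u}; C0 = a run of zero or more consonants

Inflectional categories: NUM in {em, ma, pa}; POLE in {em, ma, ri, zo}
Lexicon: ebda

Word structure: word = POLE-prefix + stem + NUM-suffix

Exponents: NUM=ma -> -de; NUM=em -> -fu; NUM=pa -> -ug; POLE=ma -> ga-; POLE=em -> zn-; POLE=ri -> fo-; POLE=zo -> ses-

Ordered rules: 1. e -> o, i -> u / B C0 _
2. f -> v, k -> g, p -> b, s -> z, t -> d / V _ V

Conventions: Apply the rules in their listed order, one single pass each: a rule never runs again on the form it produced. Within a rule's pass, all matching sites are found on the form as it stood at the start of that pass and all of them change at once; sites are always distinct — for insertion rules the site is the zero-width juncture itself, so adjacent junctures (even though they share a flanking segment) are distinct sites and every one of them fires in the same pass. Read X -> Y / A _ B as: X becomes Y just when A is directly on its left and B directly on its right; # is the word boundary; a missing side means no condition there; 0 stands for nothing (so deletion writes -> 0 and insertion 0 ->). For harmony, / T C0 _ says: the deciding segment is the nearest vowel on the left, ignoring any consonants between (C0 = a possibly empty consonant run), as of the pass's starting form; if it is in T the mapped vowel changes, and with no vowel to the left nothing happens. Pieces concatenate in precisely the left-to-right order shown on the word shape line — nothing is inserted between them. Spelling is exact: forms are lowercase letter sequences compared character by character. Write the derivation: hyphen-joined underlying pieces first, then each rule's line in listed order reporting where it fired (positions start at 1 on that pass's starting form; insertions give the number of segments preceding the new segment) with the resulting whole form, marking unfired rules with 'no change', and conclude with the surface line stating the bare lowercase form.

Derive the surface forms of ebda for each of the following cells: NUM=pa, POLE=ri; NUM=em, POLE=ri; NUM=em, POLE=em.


cell NUM=pa, POLE=ri:
underlying: fo-ebda-ug
1. e -> o, i -> u / B C0 _: fires at position(s) 3: foobdaug
2. f -> v, k -> g, p -> b, s -> z, t -> d / V _ V: no change
surface: foobdaug

cell NUM=em, POLE=ri:
underlying: fo-ebda-fu
1. e -> o, i -> u / B C0 _: fires at position(s) 3: foobdafu
2. f -> v, k -> g, p -> b, s -> z, t -> d / V _ V: fires at position(s) 7: foobdavu
surface: foobdavu

cell NUM=em, POLE=em:
underlying: zn-ebda-fu
1. e -> o, i -> u / B C0 _: no change
2. f -> v, k -> g, p -> b, s -> z, t -> d / V _ V: fires at position(s) 7: znebdavu
surface: znebdavu


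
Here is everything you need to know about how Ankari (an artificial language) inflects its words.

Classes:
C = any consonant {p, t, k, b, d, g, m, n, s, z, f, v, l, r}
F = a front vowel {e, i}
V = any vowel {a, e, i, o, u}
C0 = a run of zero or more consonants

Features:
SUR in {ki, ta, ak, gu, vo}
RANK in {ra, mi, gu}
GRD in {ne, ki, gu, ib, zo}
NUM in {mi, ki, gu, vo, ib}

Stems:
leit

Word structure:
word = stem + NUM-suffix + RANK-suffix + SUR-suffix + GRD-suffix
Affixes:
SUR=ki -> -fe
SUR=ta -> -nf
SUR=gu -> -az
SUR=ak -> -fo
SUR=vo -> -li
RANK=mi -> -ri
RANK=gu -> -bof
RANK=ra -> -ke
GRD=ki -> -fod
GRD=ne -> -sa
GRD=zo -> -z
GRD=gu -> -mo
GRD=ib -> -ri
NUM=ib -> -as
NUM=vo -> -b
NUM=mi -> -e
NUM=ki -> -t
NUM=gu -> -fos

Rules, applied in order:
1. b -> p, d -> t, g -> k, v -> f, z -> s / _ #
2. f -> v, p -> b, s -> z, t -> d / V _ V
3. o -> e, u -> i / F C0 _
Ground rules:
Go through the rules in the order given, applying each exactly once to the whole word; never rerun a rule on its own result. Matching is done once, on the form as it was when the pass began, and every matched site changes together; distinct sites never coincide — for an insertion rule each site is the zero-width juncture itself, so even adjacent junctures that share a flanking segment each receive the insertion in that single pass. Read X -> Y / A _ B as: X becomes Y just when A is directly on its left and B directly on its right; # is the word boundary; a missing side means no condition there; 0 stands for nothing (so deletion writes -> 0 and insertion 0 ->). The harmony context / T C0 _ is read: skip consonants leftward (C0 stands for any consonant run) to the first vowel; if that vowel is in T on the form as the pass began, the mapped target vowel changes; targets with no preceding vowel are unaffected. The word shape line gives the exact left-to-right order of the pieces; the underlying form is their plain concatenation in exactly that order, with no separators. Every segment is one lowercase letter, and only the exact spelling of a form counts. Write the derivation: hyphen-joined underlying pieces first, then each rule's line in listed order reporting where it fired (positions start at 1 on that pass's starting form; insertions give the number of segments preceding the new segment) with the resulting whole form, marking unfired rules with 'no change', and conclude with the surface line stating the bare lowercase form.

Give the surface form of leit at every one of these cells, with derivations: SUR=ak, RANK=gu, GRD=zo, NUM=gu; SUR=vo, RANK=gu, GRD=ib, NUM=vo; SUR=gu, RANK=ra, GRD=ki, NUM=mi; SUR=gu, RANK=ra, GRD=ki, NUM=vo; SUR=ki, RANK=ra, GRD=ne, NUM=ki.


cell SUR=ak, RANK=gu, GRD=zo, NUM=gu:
underlying: leit-fos-bof-fo-z
1. b -> p, d -> t, g -> k, v -> f, z -> s / _ #: fires at position(s) 13: leitfosboffos
2. f -> v, p -> b, s -> z, t -> d / V _ V: no change
3. o -> e, u -> i / F C0 _: fires at position(s) 6: leitfesboffos
surface: leitfesboffos

cell SUR=vo, RANK=gu, GRD=ib, NUM=vo:
underlying: leit-b-bof-li-ri
1. b -> p, d -> t, g -> k, v -> f, z -> s / _ #: no change
2. f -> v, p -> b, s -> z, t -> d / V _ V: no change
3. o -> e, u -> i / F C0 _: fires at position(s) 7: leitbbefliri
surface: leitbbefliri

cell SUR=gu, RANK=ra, GRD=ki, NUM=mi:
underlying: leit-e-ke-az-fod
1. b -> p, d -> t, g -> k, v -> f, z -> s / _ #: fires at position(s) 12: leitekeazfot
2. f -> v, p -> b, s -> z, t -> d / V _ V: fires at position(s) 4: leidekeazfot
3. o -> e, u -> i / F C0 _: no change
surface: leidekeazfot

cell SUR=gu, RANK=ra, GRD=ki, NUM=vo:
underlying: leit-b-ke-az-fod
1. b -> p, d -> t, g -> k, v -> f, z -> s / _ #: fires at position(s) 12: leitbkeazfot
2. f -> v, p -> b, s -> z, t -> d / V _ V: no change
3. o -> e, u -> i / F C0 _: no change
surface: leitbkeazfot

cell SUR=ki, RANK=ra, GRD=ne, NUM=ki:
underlying: leit-t-ke-fe-sa
1. b -> p, d -> t, g -> k, v -> f, z -> s / _ #: no change
2. f -> v, p -> b, s -> z, t -> d / V _ V: fires at position(s) 8, 10: leittkeveza
3. o -> e, u -> i / F C0 _: no change
surface: leittkeveza


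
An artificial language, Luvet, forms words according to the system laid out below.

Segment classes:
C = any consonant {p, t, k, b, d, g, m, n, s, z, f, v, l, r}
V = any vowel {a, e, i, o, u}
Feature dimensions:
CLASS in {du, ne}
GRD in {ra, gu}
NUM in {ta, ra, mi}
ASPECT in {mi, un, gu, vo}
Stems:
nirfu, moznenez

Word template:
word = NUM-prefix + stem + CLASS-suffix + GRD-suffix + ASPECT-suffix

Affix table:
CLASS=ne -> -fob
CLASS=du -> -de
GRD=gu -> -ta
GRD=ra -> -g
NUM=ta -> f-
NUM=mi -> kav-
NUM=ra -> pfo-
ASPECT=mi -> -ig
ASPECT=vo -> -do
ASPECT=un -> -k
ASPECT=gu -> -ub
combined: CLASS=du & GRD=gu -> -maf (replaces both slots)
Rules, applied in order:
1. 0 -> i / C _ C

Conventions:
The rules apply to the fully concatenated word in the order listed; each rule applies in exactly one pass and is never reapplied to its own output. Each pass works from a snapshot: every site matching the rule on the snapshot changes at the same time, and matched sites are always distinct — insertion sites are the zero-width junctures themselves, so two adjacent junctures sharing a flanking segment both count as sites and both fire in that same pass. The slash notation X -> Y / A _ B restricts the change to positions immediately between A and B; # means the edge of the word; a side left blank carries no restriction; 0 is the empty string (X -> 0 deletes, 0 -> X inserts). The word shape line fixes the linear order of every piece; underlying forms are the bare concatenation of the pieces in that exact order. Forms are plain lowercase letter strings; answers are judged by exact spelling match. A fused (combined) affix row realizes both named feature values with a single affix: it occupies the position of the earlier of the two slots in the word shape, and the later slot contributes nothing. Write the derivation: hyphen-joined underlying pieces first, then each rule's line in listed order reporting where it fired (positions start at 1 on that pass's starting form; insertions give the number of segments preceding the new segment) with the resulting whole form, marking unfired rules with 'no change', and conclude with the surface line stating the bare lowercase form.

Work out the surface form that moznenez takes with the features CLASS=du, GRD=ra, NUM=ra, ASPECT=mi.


underlying: pfo-moznenez-de-g-ig
1. 0 -> i / C _ C: inserts after position(s) 1, 6, 11: pifomozinenezidegig
surface: pifomozinenezidegig


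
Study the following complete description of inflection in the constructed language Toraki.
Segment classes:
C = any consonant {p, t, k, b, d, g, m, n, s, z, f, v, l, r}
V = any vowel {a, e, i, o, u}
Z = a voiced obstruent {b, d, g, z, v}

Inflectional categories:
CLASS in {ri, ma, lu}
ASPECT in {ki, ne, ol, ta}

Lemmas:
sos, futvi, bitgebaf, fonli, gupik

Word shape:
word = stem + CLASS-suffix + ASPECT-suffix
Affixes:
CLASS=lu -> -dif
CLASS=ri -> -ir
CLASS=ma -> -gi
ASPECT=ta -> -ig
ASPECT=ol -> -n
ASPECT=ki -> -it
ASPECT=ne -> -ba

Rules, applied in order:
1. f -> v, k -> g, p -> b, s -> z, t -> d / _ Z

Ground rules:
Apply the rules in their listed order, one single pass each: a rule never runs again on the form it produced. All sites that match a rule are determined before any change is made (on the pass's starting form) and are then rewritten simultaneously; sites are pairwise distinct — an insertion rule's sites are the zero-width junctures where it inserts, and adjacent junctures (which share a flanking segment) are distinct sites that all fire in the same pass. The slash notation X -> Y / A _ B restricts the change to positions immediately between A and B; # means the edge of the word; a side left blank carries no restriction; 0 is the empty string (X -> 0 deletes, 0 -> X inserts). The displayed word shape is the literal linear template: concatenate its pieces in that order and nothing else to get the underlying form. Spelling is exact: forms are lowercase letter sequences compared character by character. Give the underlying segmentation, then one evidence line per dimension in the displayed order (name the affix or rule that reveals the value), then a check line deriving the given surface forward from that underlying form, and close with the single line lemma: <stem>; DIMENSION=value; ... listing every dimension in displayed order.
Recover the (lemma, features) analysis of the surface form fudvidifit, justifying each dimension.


underlying: futvi-dif-it
CLASS=lu - signalled by the affix -dif
ASPECT=ki - signalled by the affix -it
check: futvidifit -> fudvidifit
lemma: futvi; CLASS=lu; ASPECT=ki


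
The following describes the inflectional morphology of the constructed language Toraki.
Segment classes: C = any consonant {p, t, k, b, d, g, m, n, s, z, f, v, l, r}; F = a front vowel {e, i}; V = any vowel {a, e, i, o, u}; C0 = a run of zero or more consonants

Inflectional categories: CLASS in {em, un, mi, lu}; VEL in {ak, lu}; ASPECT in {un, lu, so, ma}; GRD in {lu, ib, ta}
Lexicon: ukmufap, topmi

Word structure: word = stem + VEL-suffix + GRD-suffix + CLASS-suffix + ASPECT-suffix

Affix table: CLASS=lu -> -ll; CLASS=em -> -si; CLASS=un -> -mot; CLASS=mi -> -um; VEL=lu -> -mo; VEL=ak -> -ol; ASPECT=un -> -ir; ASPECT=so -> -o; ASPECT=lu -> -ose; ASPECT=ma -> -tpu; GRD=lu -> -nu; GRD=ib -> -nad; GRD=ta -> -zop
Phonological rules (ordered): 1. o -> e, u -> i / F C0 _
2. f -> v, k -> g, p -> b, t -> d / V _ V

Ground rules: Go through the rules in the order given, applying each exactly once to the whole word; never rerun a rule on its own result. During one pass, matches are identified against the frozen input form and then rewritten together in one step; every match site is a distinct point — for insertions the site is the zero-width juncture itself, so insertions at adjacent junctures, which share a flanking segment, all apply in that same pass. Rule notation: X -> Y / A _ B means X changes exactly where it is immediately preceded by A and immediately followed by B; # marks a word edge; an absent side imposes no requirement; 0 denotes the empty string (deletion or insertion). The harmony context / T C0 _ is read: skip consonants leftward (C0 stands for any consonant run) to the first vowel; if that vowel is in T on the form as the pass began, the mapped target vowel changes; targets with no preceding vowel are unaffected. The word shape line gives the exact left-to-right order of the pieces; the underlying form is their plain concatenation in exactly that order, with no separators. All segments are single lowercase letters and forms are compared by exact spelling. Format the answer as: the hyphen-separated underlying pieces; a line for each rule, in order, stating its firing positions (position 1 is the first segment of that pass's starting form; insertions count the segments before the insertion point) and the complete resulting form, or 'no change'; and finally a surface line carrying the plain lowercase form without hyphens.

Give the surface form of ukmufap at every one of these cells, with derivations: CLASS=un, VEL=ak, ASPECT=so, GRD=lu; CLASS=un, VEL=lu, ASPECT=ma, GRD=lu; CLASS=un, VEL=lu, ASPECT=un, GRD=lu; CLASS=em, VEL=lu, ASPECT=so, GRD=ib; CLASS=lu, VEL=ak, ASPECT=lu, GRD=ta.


cell CLASS=un, VEL=ak, ASPECT=so, GRD=lu:
underlying: ukmufap-ol-nu-mot-o
1. o -> e, u -> i / F C0 _: no change
2. f -> v, k -> g, p -> b, t -> d / V _ V: fires at position(s) 5, 7, 14: ukmuvabolnumodo
surface: ukmuvabolnumodo

cell CLASS=un, VEL=lu, ASPECT=ma, GRD=lu:
underlying: ukmufap-mo-nu-mot-tpu
1. o -> e, u -> i / F C0 _: no change
2. f -> v, k -> g, p -> b, t -> d / V _ V: fires at position(s) 5: ukmuvapmonumottpu
surface: ukmuvapmonumottpu

cell CLASS=un, VEL=lu, ASPECT=un, GRD=lu:
underlying: ukmufap-mo-nu-mot-ir
1. o -> e, u -> i / F C0 _: no change
2. f -> v, k -> g, p -> b, t -> d / V _ V: fires at position(s) 5, 14: ukmuvapmonumodir
surface: ukmuvapmonumodir

cell CLASS=em, VEL=lu, ASPECT=so, GRD=ib:
underlying: ukmufap-mo-nad-si-o
1. o -> e, u -> i / F C0 _: fires at position(s) 15: ukmufapmonadsie
2. f -> v, k -> g, p -> b, t -> d / V _ V: fires at position(s) 5: ukmuvapmonadsie
surface: ukmuvapmonadsie

cell CLASS=lu, VEL=ak, ASPECT=lu, GRD=ta:
underlying: ukmufap-ol-zop-ll-ose
1. o -> e, u -> i / F C0 _: no change
2. f -> v, k -> g, p -> b, t -> d / V _ V: fires at position(s) 5, 7: ukmuvabolzopllose
surface: ukmuvabolzopllose
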